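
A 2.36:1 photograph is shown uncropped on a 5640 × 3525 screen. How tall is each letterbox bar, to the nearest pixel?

2.36:1 (2.360) > 16×10 (1.600), so the photograph fills the width.
Content height = 5640 / 2.360 ≈ 2389.83 px.
Leftover height: 3525 − 2389.83 = 1135.17 px → 567.58 each side.

568 px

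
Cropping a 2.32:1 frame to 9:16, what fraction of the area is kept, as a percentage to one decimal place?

24.2%

9:16 is narrower than 2.32:1, so the crop keeps the full height and trims the width.
Fraction kept = (0.562)/(2.320) ≈ 24.25%.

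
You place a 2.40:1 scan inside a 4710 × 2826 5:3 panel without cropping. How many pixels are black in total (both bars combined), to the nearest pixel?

2.40:1 (2.400) > 5:3 (1.667), so the scan fills the width.
The scan is 4710 / 2.400 ≈ 1962.5000 px tall.
Leftover height: 2826 − 1962.5000 = 863.5000 px.
Across the 4710-px span: 863.5000 × 4710 ≈ 4067085 px.

4067085 pixels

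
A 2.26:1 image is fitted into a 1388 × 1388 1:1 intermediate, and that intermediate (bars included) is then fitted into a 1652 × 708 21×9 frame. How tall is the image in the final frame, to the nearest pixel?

313 px

Inside the 1388×1388 canvas the image is width-limited at 1388.00 × 614.16.
1:1 in 1652×708: fills the height, so the intermediate becomes 708.00 × 708.00 — a scale of ×0.5101.
The image scales with it: height 614.16 × 0.5101 ≈ 313.27.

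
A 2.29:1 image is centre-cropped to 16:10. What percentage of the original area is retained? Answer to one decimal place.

69.9%

Going from 2.29:1 to 16:10 means cutting width while keeping height.
Fraction kept = (1.600)/(2.290) ≈ 69.87%.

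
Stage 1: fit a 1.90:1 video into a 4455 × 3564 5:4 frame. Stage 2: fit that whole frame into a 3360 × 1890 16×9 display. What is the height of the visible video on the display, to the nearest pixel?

1243 px

Inside the 4455×3564 canvas the video is width-limited at 4455.00 × 2344.74.
The 5:4 canvas is height-limited in 3360×1890, giving 2362.50 × 1890.00; scale factor 0.5303.
The video scales with it: height 2344.74 × 0.5303 ≈ 1243.42.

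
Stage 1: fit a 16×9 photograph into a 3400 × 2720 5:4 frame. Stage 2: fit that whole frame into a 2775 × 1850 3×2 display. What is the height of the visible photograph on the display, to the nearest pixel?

16×9 in 3400×2720: fills the width, so the photograph is 3400.00 × 1912.50.
The 5:4 canvas is height-limited in 2775×1850, giving 2312.50 × 1850.00; scale factor 0.6801.
The photograph scales with it: height 1912.50 × 0.6801 ≈ 1300.78.

1301 px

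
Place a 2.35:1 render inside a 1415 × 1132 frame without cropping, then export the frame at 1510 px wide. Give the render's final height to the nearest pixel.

In the 1415×1132 frame the render fills the width: height = 1415 / 2.350 ≈ 602.13 px.
Scaling 1415 → 1510 is ×1.0671, so the height becomes 602.13 × 1.0671 ≈ 642.55 px.

643 px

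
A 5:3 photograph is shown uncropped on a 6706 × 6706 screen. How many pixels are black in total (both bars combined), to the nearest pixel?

5:3 (1.667) > 1:1 (1.000), so the photograph fills the width.
Content height = 6706 × 3/5 ≈ 4023.6000 px.
Leftover height: 6706 − 4023.6000 = 2682.4000 px.
Bar area = 2682.4000 × 6706 ≈ 17988174 px.

17988174 pixels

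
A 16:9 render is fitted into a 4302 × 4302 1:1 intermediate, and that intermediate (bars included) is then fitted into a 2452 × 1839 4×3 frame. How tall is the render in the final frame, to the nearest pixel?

Inside the 4302×4302 canvas the render is width-limited at 4302.00 × 2419.88.
1:1 in 2452×1839: fills the height, so the intermediate becomes 1839.00 × 1839.00 — a scale of ×0.4275.
Applying the same ×0.4275: 2419.88 → 1034.44.

1034 px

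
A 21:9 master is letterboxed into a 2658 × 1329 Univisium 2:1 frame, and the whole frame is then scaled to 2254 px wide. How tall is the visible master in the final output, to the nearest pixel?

In the 2658×1329 frame the master fills the width: height = 2658 × 9/21 ≈ 1139.14 px.
Resizing to 2254 px wide multiplies everything by 0.8480: 1139.14 → 966.00 px.

966 px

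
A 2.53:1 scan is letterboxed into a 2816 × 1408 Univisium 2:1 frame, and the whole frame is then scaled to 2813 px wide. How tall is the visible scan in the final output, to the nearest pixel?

1112 px

At 2816×1408 the scan is width-limited, so height = 2816 / 2.530 ≈ 1113.04 px.
Resizing to 2813 px wide multiplies everything by 0.9989: 1113.04 → 1111.86 px.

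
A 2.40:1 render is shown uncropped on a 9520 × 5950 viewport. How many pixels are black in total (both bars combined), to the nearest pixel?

18881333 pixels

2.40:1 is wider than 16×10, so it spans the full width.
The render is 9520 / 2.400 ≈ 3966.6667 px tall.
Black = 5950 − 3966.6667 = 1983.3333 px.
Across the 9520-px span: 1983.3333 × 9520 ≈ 18881333 px.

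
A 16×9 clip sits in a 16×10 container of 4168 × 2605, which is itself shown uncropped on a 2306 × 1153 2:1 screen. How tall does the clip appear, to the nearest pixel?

Inside the 4168×2605 canvas the clip is width-limited at 4168.00 × 2344.50.
Second fit — the 16×10 canvas into 2306×1153 spans the height: 1844.80 × 1153.00 (×0.4426 from 4168×2605).
So the clip's height is 2344.50 × 0.4426 ≈ 1037.70.

1038 px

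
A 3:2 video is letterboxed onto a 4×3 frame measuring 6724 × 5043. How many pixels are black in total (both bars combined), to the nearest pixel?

3767681 pixels

Since 1.500 > 1.333, the video is width-limited.
That makes the image 4482.6667 px tall (6724 × 2/3).
Leftover height: 5043 − 4482.6667 = 560.3333 px.
That's 560.3333 × 6724 ≈ 3767681 black pixels.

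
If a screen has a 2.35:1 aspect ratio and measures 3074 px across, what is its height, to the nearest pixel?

1308 px

Height = 3074 / 2.350 = 1308.09.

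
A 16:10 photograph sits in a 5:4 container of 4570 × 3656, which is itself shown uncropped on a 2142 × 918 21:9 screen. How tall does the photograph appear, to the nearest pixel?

16:10 in 4570×3656: fills the width, so the photograph is 4570.00 × 2856.25.
5:4 in 2142×918: fills the height, so the intermediate becomes 1147.50 × 918.00 — a scale of ×0.2511.
Applying the same ×0.2511: 2856.25 → 717.19.

717 px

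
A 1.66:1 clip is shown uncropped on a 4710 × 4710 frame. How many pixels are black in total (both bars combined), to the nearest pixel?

8820184 pixels

1.66:1 is wider than 1:1, so it spans the full width.
That makes the image 2837.3494 px tall (4710 / 1.660).
4710 − 2837.3494 = 1872.6506 px of bars.
Across the 4710-px span: 1872.6506 × 4710 ≈ 8820184 px.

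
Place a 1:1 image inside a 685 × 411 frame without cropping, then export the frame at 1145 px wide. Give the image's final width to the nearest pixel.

Fitted into 685×411, the image spans the height; its width is 411 × 1/1 ≈ 411.00 px.
The frame scales by 1145/685 = 1.6715; 411.00 × 1.6715 ≈ 687.00 px.

687 px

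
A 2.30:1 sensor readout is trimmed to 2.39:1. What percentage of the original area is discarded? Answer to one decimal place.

The width stays; only height is cut (since 2.39:1 is wider than 2.30:1).
Area ratio = (2.300)/(2.390) = 96.23%; the remaining 3.77% is cropped out.

3.8%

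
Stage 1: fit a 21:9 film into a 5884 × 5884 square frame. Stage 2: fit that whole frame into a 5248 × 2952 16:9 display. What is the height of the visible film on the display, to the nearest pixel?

21:9 in 5884×5884: fills the width, so the film is 5884.00 × 2521.71.
square in 5248×2952: fills the height, so the intermediate becomes 2952.00 × 2952.00 — a scale of ×0.5017.
The film scales with it: height 2521.71 × 0.5017 ≈ 1265.14.

1265 px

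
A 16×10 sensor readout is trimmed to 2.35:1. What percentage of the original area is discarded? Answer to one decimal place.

31.9%

Going from 16×10 to 2.35:1 means cutting height while keeping width.
Area ratio = (1.600)/(2.350) = 68.09%; the remaining 31.91% is cropped out.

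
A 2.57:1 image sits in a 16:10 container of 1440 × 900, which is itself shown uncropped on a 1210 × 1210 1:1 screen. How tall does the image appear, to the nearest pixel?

2.57:1 in 1440×900: fills the width, so the image is 1440.00 × 560.31.
Second fit — the 16:10 canvas into 1210×1210 spans the width: 1210.00 × 756.25 (×0.8403 from 1440×900).
So the image's height is 560.31 × 0.8403 ≈ 470.82.

471 px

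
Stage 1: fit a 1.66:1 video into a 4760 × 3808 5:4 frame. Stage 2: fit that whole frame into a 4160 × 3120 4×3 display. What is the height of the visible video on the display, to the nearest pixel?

2349 px

Inside the 4760×3808 canvas the video is width-limited at 4760.00 × 2867.47.
5:4 in 4160×3120: fills the height, so the intermediate becomes 3900.00 × 3120.00 — a scale of ×0.8193.
Applying the same ×0.8193: 2867.47 → 2349.40.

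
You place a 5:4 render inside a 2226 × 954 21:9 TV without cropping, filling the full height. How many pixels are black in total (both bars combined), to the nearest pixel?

The render is 954 × 5/4 ≈ 1192.5000 px wide.
Leftover width: 2226 − 1192.5000 = 1033.5000 px.
Across the 954-px span: 1033.5000 × 954 ≈ 985959 px.

985959 pixels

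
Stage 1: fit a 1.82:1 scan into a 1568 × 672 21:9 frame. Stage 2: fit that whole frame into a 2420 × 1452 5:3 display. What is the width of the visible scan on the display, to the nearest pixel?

1.82:1 in 1568×672: fills the height, so the scan is 1223.04 × 672.00.
Second fit — the 21:9 canvas into 2420×1452 spans the width: 2420.00 × 1037.14 (×1.5434 from 1568×672).
The scan scales with it: width 1223.04 × 1.5434 ≈ 1887.60.

1888 px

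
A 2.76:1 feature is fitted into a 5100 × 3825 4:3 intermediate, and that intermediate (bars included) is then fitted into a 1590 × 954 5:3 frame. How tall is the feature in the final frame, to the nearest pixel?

2.76:1 in 5100×3825: fills the width, so the feature is 5100.00 × 1847.83.
Second fit — the 4:3 canvas into 1590×954 spans the height: 1272.00 × 954.00 (×0.2494 from 5100×3825).
Applying the same ×0.2494: 1847.83 → 460.87.

461 px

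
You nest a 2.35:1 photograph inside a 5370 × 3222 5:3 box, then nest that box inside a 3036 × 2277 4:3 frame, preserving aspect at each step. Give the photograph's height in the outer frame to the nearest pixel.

1292 px

Inside the 5370×3222 canvas the photograph is width-limited at 5370.00 × 2285.11.
5:3 in 3036×2277: fills the width, so the intermediate becomes 3036.00 × 1821.60 — a scale of ×0.5654.
So the photograph's height is 2285.11 × 0.5654 ≈ 1291.91.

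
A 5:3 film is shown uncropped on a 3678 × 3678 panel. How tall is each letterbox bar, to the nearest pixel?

736 px

Since 1.667 > 1.000, the film is width-limited.
Content height = 3678 × 3/5 ≈ 2206.80 px.
Leftover height: 3678 − 2206.80 = 1471.20 px → 735.60 each side.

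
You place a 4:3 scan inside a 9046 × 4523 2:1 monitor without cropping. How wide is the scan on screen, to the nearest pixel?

6031 px

4:3 is narrower than 2:1, so it spans the full height.
Content width = 4523 × 4/3 ≈ 6030.67 px.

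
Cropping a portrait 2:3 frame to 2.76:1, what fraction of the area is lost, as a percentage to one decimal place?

75.8%

Going from portrait 2:3 to 2.76:1 means cutting height while keeping width.
Fraction kept = (0.667)/(2.760) ≈ 24.15%, so 75.85% is lost.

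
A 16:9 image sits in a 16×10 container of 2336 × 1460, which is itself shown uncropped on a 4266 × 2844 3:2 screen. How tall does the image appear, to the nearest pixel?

2400 px

16:9 in 2336×1460: fills the width, so the image is 2336.00 × 1314.00.
Second fit — the 16×10 canvas into 4266×2844 spans the width: 4266.00 × 2666.25 (×1.8262 from 2336×1460).
The image scales with it: height 1314.00 × 1.8262 ≈ 2399.62.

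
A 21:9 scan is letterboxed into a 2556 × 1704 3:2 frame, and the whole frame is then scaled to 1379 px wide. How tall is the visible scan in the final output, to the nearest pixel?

At 2556×1704 the scan is width-limited, so height = 2556 × 9/21 ≈ 1095.43 px.
Scaling 2556 → 1379 is ×0.5395, so the height becomes 1095.43 × 0.5395 ≈ 591.00 px.

591 px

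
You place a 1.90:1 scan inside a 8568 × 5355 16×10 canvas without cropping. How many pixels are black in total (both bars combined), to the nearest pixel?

1.90:1 is wider than 16×10, so it spans the full width.
That makes the image 4509.4737 px tall (8568 / 1.900).
5355 − 4509.4737 = 845.5263 px of bars.
Across the 8568-px span: 845.5263 × 8568 ≈ 7244469 px.

7244469 pixels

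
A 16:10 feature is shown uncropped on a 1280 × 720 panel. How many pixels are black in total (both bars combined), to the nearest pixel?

16:10 (1.600) < 16×9 (1.778), so the feature fills the height.
Content width = 720 × 16/10 ≈ 1152.0000 px.
1280 − 1152.0000 = 128.0000 px of bars.
Bar area = 128.0000 × 720 ≈ 92160 px.

92160 pixels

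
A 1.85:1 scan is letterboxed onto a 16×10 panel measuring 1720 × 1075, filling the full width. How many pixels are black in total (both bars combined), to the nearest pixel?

Content height = 1720 / 1.850 ≈ 929.7297 px.
Black = 1075 − 929.7297 = 145.2703 px.
That's 145.2703 × 1720 ≈ 249865 black pixels.

249865 pixels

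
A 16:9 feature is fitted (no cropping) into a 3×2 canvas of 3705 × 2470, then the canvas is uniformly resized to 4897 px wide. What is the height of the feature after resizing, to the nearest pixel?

2755 px

Fitted into 3705×2470, the feature spans the width; its height is 3705 × 9/16 ≈ 2084.06 px.
Resizing to 4897 px wide multiplies everything by 1.3217: 2084.06 → 2754.56 px.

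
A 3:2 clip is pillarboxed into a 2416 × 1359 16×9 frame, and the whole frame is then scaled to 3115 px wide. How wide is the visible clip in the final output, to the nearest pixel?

At 2416×1359 the clip is height-limited, so width = 1359 × 3/2 ≈ 2038.50 px.
Resizing to 3115 px wide multiplies everything by 1.2893: 2038.50 → 2628.28 px.

2628 px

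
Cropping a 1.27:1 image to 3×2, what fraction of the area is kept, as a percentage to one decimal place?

84.7%

Going from 1.27:1 to 3×2 means cutting height while keeping width.
Fraction kept = (1.270)/(1.500) ≈ 84.67%.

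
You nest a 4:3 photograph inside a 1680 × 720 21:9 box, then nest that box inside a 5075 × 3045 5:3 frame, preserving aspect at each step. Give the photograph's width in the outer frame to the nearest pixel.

First fit — 4:3 into 1680×720 spans the height: 960.00 × 720.00.
The 21:9 canvas is width-limited in 5075×3045, giving 5075.00 × 2175.00; scale factor 3.0208.
So the photograph's width is 960.00 × 3.0208 ≈ 2900.00.

2900 px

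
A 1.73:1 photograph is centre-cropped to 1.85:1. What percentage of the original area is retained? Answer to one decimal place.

93.5%

The width stays; only height is cut (since 1.85:1 is wider than 1.73:1).
(1.730)/(1.850) ≈ 0.935 of the area survives.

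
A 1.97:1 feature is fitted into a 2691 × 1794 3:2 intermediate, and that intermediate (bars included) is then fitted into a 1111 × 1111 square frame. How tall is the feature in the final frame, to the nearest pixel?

564 px

1.97:1 in 2691×1794: fills the width, so the feature is 2691.00 × 1365.99.
Second fit — the 3:2 canvas into 1111×1111 spans the width: 1111.00 × 740.67 (×0.4129 from 2691×1794).
So the feature's height is 1365.99 × 0.4129 ≈ 563.96.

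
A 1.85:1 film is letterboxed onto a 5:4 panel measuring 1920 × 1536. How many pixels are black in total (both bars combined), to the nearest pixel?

1.85:1 is wider than 5:4, so it spans the full width.
That makes the image 1037.8378 px tall (1920 / 1.850).
Black = 1536 − 1037.8378 = 498.1622 px.
That's 498.1622 × 1920 ≈ 956471 black pixels.

956471 pixels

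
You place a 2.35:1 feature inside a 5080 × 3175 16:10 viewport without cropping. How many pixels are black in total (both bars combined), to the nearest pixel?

Since 2.350 > 1.600, the feature is width-limited.
The feature is 5080 / 2.350 ≈ 2161.7021 px tall.
Black = 3175 − 2161.7021 = 1013.2979 px.
That's 1013.2979 × 5080 ≈ 5147553 black pixels.

5147553 pixels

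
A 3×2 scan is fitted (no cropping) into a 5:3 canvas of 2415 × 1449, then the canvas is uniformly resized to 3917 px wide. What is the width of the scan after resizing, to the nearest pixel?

3525 px

In the 2415×1449 frame the scan fills the height: width = 1449 × 3/2 ≈ 2173.50 px.
Resizing to 3917 px wide multiplies everything by 1.6219: 2173.50 → 3525.30 px.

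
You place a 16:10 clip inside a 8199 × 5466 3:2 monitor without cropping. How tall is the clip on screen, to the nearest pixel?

16:10 (1.600) > 3:2 (1.500), so the clip fills the width.
The clip is 8199 × 10/16 ≈ 5124.38 px tall.

5124 px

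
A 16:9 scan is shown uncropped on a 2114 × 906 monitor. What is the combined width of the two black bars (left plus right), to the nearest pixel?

503 px

16:9 is narrower than 21×9, so it spans the full height.
That makes the image 1610.67 px wide (906 × 16/9).
2114 − 1610.67 = 503.33 px of bars.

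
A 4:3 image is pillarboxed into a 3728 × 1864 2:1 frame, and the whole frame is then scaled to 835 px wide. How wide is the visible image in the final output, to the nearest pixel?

At 3728×1864 the image is height-limited, so width = 1864 × 4/3 ≈ 2485.33 px.
The frame scales by 835/3728 = 0.2240; 2485.33 × 0.2240 ≈ 556.67 px.

557 px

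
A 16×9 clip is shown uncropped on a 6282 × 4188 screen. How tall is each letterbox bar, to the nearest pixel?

327 px

16×9 is wider than 3:2, so it spans the full width.
Content height = 6282 × 9/16 ≈ 3533.62 px.
Black = 4188 − 3533.62 = 654.38 px, or 327.19 per bar.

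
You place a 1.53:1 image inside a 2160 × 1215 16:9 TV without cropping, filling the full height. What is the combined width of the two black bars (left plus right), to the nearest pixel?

That makes the image 1858.95 px wide (1215 × 1.530).
Leftover width: 2160 − 1858.95 = 301.05 px.

301 px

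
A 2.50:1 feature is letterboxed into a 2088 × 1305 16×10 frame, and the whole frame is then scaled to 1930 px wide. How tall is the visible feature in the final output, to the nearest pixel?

772 px

Fitted into 2088×1305, the feature spans the width; its height is 2088 / 2.500 ≈ 835.20 px.
Resizing to 1930 px wide multiplies everything by 0.9243: 835.20 → 772.00 px.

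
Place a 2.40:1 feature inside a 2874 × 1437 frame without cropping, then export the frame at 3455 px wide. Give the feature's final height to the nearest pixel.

In the 2874×1437 frame the feature fills the width: height = 2874 / 2.400 ≈ 1197.50 px.
Scaling 2874 → 3455 is ×1.2022, so the height becomes 1197.50 × 1.2022 ≈ 1439.58 px.

1440 px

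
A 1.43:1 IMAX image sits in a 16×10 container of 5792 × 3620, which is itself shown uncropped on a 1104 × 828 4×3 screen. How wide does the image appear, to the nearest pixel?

987 px

First fit — 1.43:1 IMAX into 5792×3620 spans the height: 5176.60 × 3620.00.
The 16×10 canvas is width-limited in 1104×828, giving 1104.00 × 690.00; scale factor 0.1906.
So the image's width is 5176.60 × 0.1906 ≈ 986.70.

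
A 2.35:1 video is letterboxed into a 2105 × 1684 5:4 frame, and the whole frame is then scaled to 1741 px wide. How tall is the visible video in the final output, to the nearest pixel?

At 2105×1684 the video is width-limited, so height = 2105 / 2.350 ≈ 895.74 px.
Scaling 2105 → 1741 is ×0.8271, so the height becomes 895.74 × 0.8271 ≈ 740.85 px.

741 px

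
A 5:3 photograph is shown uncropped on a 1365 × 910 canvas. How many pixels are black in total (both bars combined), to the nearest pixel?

124215 pixels

5:3 (1.667) > 3×2 (1.500), so the photograph fills the width.
That makes the image 819.0000 px tall (1365 × 3/5).
910 − 819.0000 = 91.0000 px of bars.
Bar area = 91.0000 × 1365 ≈ 124215 px.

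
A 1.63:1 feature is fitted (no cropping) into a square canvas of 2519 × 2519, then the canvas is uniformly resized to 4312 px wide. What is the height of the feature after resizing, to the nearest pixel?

2645 px

Fitted into 2519×2519, the feature spans the width; its height is 2519 / 1.630 ≈ 1545.40 px.
Scaling 2519 → 4312 is ×1.7118, so the height becomes 1545.40 × 1.7118 ≈ 2645.40 px.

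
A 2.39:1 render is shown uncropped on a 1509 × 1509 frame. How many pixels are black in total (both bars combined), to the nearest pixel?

2.39:1 is wider than square, so it spans the full width.
That makes the image 631.3808 px tall (1509 / 2.390).
1509 − 631.3808 = 877.6192 px of bars.
Bar area = 877.6192 × 1509 ≈ 1324327 px.

1324327 pixels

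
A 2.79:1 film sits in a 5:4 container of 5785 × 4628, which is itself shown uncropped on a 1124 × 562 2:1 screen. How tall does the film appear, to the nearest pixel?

252 px

Inside the 5785×4628 canvas the film is width-limited at 5785.00 × 2073.48.
The 5:4 canvas is height-limited in 1124×562, giving 702.50 × 562.00; scale factor 0.1214.
So the film's height is 2073.48 × 0.1214 ≈ 251.79.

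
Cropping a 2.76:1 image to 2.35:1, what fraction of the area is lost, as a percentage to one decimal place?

Going from 2.76:1 to 2.35:1 means cutting width while keeping height.
Area ratio = (2.350)/(2.760) = 85.14%; the remaining 14.86% is cropped out.

14.9%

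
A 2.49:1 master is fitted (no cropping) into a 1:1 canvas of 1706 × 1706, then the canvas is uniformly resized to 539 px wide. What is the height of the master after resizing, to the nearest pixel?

In the 1706×1706 frame the master fills the width: height = 1706 / 2.490 ≈ 685.14 px.
Resizing to 539 px wide multiplies everything by 0.3159: 685.14 → 216.47 px.

216 px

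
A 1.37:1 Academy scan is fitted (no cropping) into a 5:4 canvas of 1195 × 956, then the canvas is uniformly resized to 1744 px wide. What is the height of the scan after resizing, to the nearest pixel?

1273 px

In the 1195×956 frame the scan fills the width: height = 1195 / 1.370 ≈ 872.26 px.
Scaling 1195 → 1744 is ×1.4594, so the height becomes 872.26 × 1.4594 ≈ 1272.99 px.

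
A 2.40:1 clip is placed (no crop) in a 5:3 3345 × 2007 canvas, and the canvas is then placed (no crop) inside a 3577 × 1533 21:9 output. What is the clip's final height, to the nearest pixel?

1065 px

2.40:1 in 3345×2007: fills the width, so the clip is 3345.00 × 1393.75.
Second fit — the 5:3 canvas into 3577×1533 spans the height: 2555.00 × 1533.00 (×0.7638 from 3345×2007).
The clip scales with it: height 1393.75 × 0.7638 ≈ 1064.58.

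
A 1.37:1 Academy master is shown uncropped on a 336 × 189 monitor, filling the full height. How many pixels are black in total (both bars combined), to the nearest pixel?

The master is 189 × 1.370 ≈ 258.9300 px wide.
336 − 258.9300 = 77.0700 px of bars.
Bar area = 77.0700 × 189 ≈ 14566 px.

14566 pixels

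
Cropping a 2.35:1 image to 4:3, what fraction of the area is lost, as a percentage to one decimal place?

43.3%

Going from 2.35:1 to 4:3 means cutting width while keeping height.
Area ratio = (1.333)/(2.350) = 56.74%; the remaining 43.26% is cropped out.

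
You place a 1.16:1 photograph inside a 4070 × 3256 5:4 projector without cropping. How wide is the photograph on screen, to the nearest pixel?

3777 px

Since 1.160 < 1.250, the photograph is height-limited.
That makes the image 3776.96 px wide (3256 × 1.160).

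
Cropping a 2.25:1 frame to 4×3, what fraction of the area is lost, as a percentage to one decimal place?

4×3 is narrower than 2.25:1, so the crop keeps the full height and trims the width.
Area ratio = (1.333)/(2.250) = 59.26%; the remaining 40.74% is cropped out.

40.7%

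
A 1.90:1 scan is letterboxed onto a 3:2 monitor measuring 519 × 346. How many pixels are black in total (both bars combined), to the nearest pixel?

Since 1.900 > 1.500, the scan is width-limited.
The scan is 519 / 1.900 ≈ 273.1579 px tall.
Black = 346 − 273.1579 = 72.8421 px.
Bar area = 72.8421 × 519 ≈ 37805 px.

37805 pixels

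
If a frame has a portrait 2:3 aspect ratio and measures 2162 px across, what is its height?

3243 px

Height = 2162 × 3/2 = 3243.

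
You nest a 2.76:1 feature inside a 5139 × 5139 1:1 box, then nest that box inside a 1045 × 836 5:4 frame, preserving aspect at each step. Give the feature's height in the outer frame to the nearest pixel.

303 px

2.76:1 in 5139×5139: fills the width, so the feature is 5139.00 × 1861.96.
Second fit — the 1:1 canvas into 1045×836 spans the height: 836.00 × 836.00 (×0.1627 from 5139×5139).
The feature scales with it: height 1861.96 × 0.1627 ≈ 302.90.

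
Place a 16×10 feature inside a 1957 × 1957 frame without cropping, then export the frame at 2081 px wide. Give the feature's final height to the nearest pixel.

1301 px

In the 1957×1957 frame the feature fills the width: height = 1957 × 10/16 ≈ 1223.12 px.
Resizing to 2081 px wide multiplies everything by 1.0634: 1223.12 → 1300.62 px.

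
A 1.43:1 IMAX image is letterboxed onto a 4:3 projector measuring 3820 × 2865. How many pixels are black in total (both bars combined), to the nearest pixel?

739824 pixels

1.43:1 IMAX (1.430) > 4:3 (1.333), so the image fills the width.
That makes the image 2671.3287 px tall (3820 / 1.430).
2865 − 2671.3287 = 193.6713 px of bars.
That's 193.6713 × 3820 ≈ 739824 black pixels.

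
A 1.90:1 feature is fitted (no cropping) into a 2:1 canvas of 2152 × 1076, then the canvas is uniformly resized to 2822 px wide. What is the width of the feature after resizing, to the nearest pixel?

2681 px

Fitted into 2152×1076, the feature spans the height; its width is 1076 × 1.900 ≈ 2044.40 px.
The frame scales by 2822/2152 = 1.3113; 2044.40 × 1.3113 ≈ 2680.90 px.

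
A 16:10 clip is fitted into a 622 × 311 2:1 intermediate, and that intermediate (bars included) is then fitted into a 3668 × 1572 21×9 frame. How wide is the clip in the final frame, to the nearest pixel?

2515 px

Inside the 622×311 canvas the clip is height-limited at 497.60 × 311.00.
The 2:1 canvas is height-limited in 3668×1572, giving 3144.00 × 1572.00; scale factor 5.0547.
Applying the same ×5.0547: 497.60 → 2515.20.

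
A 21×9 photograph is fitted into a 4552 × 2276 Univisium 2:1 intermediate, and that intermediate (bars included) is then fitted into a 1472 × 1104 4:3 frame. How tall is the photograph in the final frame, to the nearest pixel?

631 px

21×9 in 4552×2276: fills the width, so the photograph is 4552.00 × 1950.86.
Second fit — the Univisium 2:1 canvas into 1472×1104 spans the width: 1472.00 × 736.00 (×0.3234 from 4552×2276).
Applying the same ×0.3234: 1950.86 → 630.86.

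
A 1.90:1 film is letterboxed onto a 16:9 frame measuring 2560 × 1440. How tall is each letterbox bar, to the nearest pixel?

1.90:1 (1.900) > 16:9 (1.778), so the film fills the width.
The film is 2560 / 1.900 ≈ 1347.37 px tall.
Leftover height: 1440 − 1347.37 = 92.63 px → 46.32 each side.

46 px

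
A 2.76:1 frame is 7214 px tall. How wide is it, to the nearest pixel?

19911 px

At 2.76:1, 7214 × 2.760 ≈ 19910.64.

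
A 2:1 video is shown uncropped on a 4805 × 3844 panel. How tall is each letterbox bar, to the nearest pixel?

721 px

2:1 is wider than 5:4, so it spans the full width.
That makes the image 2402.50 px tall (4805 × 1/2).
3844 − 2402.50 = 1441.50 px of bars (720.75 each).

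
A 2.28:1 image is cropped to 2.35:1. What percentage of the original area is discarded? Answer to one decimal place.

The width stays; only height is cut (since 2.35:1 is wider than 2.28:1).
(2.280)/(2.350) ≈ 0.970 of the area survives, leaving 2.98% discarded.

3.0%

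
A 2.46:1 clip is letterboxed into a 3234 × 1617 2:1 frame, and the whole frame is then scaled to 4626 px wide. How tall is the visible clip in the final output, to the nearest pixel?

1880 px

In the 3234×1617 frame the clip fills the width: height = 3234 / 2.460 ≈ 1314.63 px.
Scaling 3234 → 4626 is ×1.4304, so the height becomes 1314.63 × 1.4304 ≈ 1880.49 px.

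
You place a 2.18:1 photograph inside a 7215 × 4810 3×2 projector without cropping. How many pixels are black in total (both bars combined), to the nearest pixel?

10825148 pixels

2.18:1 is wider than 3×2, so it spans the full width.
Content height = 7215 / 2.180 ≈ 3309.6330 px.
Leftover height: 4810 − 3309.6330 = 1500.3670 px.
Across the 7215-px span: 1500.3670 × 7215 ≈ 10825148 px.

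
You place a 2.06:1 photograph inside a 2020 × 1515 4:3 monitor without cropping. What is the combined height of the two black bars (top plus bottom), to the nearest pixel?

2.06:1 is wider than 4:3, so it spans the full width.
The photograph is 2020 / 2.060 ≈ 980.58 px tall.
Black = 1515 − 980.58 = 534.42 px.

534 px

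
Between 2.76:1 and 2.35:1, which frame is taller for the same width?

2.76 and 2.35; 2.76 > 2.35. The smaller width-to-height ratio is the taller frame.

2.35:1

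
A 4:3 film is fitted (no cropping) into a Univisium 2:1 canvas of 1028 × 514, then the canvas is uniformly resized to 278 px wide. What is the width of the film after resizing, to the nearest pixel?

In the 1028×514 frame the film fills the height: width = 514 × 4/3 ≈ 685.33 px.
The frame scales by 278/1028 = 0.2704; 685.33 × 0.2704 ≈ 185.33 px.

185 px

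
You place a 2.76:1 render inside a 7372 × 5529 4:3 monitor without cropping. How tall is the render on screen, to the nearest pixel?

2671 px

2.76:1 (2.760) > 4:3 (1.333), so the render fills the width.
The render is 7372 / 2.760 ≈ 2671.01 px tall.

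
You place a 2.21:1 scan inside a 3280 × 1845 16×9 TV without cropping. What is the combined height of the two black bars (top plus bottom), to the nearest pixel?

2.21:1 is wider than 16×9, so it spans the full width.
The scan is 3280 / 2.210 ≈ 1484.16 px tall.
Black = 1845 − 1484.16 = 360.84 px.

361 px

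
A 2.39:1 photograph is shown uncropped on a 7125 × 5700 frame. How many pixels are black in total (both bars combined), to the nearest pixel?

2.39:1 (2.390) > 5:4 (1.250), so the photograph fills the width.
That makes the image 2981.1715 px tall (7125 / 2.390).
Black = 5700 − 2981.1715 = 2718.8285 px.
Bar area = 2718.8285 × 7125 ≈ 19371653 px.

19371653 pixels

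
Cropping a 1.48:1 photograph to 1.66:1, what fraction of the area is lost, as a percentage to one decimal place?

1.66:1 is wider than 1.48:1, so the crop keeps the full width and trims the height.
(1.480)/(1.660) ≈ 0.892 of the area survives, leaving 10.84% discarded.

10.8%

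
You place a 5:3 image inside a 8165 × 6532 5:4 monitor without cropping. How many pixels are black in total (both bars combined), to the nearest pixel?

13333445 pixels

5:3 is wider than 5:4, so it spans the full width.
That makes the image 4899.0000 px tall (8165 × 3/5).
Leftover height: 6532 − 4899.0000 = 1633.0000 px.
Bar area = 1633.0000 × 8165 ≈ 13333445 px.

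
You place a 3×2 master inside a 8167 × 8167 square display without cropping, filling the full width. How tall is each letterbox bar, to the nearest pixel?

That makes the image 5444.67 px tall (8167 × 2/3).
Leftover height: 8167 − 5444.67 = 2722.33 px → 1361.17 each side.

1361 px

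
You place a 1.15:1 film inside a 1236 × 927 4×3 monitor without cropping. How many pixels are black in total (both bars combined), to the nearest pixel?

1.15:1 is narrower than 4×3, so it spans the full height.
Content width = 927 × 1.150 ≈ 1066.0500 px.
Leftover width: 1236 − 1066.0500 = 169.9500 px.
That's 169.9500 × 927 ≈ 157544 black pixels.

157544 pixels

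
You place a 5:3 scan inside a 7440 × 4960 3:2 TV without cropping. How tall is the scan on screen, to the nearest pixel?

5:3 is wider than 3:2, so it spans the full width.
Content height = 7440 × 3/5 ≈ 4464.00 px.

4464 px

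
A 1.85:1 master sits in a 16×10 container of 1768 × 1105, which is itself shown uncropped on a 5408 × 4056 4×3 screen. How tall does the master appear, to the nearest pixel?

2923 px

First fit — 1.85:1 into 1768×1105 spans the width: 1768.00 × 955.68.
Second fit — the 16×10 canvas into 5408×4056 spans the width: 5408.00 × 3380.00 (×3.0588 from 1768×1105).
So the master's height is 955.68 × 3.0588 ≈ 2923.24.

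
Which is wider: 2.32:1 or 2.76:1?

2.76:1

2.32 and 2.76; 2.76 > 2.32.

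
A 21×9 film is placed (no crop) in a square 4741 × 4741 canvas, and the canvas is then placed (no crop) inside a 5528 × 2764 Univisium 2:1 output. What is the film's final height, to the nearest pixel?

Inside the 4741×4741 canvas the film is width-limited at 4741.00 × 2031.86.
The square canvas is height-limited in 5528×2764, giving 2764.00 × 2764.00; scale factor 0.5830.
The film scales with it: height 2031.86 × 0.5830 ≈ 1184.57.

1185 px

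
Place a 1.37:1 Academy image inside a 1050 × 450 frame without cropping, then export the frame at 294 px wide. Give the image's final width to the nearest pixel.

At 1050×450 the image is height-limited, so width = 450 × 1.370 ≈ 616.50 px.
The frame scales by 294/1050 = 0.2800; 616.50 × 0.2800 ≈ 172.62 px.

173 px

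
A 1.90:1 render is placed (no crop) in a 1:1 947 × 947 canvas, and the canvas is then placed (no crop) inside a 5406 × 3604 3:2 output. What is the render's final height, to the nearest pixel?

1.90:1 in 947×947: fills the width, so the render is 947.00 × 498.42.
The 1:1 canvas is height-limited in 5406×3604, giving 3604.00 × 3604.00; scale factor 3.8057.
So the render's height is 498.42 × 3.8057 ≈ 1896.84.

1897 px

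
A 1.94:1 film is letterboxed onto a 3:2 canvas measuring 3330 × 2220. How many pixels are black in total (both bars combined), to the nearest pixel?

1.94:1 (1.940) > 3:2 (1.500), so the film fills the width.
That makes the image 1716.4948 px tall (3330 / 1.940).
2220 − 1716.4948 = 503.5052 px of bars.
That's 503.5052 × 3330 ≈ 1676672 black pixels.

1676672 pixels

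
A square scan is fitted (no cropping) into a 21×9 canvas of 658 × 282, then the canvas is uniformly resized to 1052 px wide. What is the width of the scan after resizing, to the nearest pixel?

451 px

Fitted into 658×282, the scan spans the height; its width is 282 × 1/1 ≈ 282.00 px.
The frame scales by 1052/658 = 1.5988; 282.00 × 1.5988 ≈ 450.86 px.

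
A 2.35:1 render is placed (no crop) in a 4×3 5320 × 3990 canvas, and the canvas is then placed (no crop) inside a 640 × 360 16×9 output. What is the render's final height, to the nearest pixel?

Inside the 5320×3990 canvas the render is width-limited at 5320.00 × 2263.83.
The 4×3 canvas is height-limited in 640×360, giving 480.00 × 360.00; scale factor 0.0902.
So the render's height is 2263.83 × 0.0902 ≈ 204.26.

204 px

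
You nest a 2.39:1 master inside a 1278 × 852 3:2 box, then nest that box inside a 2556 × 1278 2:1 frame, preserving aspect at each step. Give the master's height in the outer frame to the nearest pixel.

802 px

First fit — 2.39:1 into 1278×852 spans the width: 1278.00 × 534.73.
The 3:2 canvas is height-limited in 2556×1278, giving 1917.00 × 1278.00; scale factor 1.5000.
Applying the same ×1.5000: 534.73 → 802.09.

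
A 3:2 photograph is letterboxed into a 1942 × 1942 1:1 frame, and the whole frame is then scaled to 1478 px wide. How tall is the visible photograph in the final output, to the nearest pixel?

In the 1942×1942 frame the photograph fills the width: height = 1942 × 2/3 ≈ 1294.67 px.
The frame scales by 1478/1942 = 0.7611; 1294.67 × 0.7611 ≈ 985.33 px.

985 px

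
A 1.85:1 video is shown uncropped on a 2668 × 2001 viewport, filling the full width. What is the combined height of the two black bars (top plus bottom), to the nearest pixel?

559 px

That makes the image 1442.16 px tall (2668 / 1.850).
2001 − 1442.16 = 558.84 px of bars.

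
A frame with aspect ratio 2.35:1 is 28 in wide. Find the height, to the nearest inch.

28 / 2.350 = 11.91.

12 in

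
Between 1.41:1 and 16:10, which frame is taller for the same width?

1.41:1

1.41 and 16:10 = 1.6; 1.6 > 1.41. The smaller width-to-height ratio is the taller frame.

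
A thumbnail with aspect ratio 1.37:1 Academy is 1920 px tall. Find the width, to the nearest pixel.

1920 × 1.370 = 2630.40.

2630 px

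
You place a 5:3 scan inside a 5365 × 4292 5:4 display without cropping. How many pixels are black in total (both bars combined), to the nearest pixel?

5756645 pixels

5:3 is wider than 5:4, so it spans the full width.
The scan is 5365 × 3/5 ≈ 3219.0000 px tall.
Leftover height: 4292 − 3219.0000 = 1073.0000 px.
That's 1073.0000 × 5365 ≈ 5756645 black pixels.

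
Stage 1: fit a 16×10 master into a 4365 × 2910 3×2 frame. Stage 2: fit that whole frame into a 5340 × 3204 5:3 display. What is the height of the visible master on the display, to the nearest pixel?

Inside the 4365×2910 canvas the master is width-limited at 4365.00 × 2728.12.
The 3×2 canvas is height-limited in 5340×3204, giving 4806.00 × 3204.00; scale factor 1.1010.
So the master's height is 2728.12 × 1.1010 ≈ 3003.75.

3004 px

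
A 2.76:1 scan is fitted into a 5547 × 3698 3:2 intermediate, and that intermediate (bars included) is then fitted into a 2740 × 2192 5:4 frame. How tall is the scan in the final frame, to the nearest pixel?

2.76:1 in 5547×3698: fills the width, so the scan is 5547.00 × 2009.78.
The 3:2 canvas is width-limited in 2740×2192, giving 2740.00 × 1826.67; scale factor 0.4940.
So the scan's height is 2009.78 × 0.4940 ≈ 992.75.

993 px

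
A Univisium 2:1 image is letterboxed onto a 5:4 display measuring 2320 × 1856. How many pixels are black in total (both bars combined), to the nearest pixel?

1614720 pixels

Univisium 2:1 (2.000) > 5:4 (1.250), so the image fills the width.
The image is 2320 × 1/2 ≈ 1160.0000 px tall.
1856 − 1160.0000 = 696.0000 px of bars.
That's 696.0000 × 2320 ≈ 1614720 black pixels.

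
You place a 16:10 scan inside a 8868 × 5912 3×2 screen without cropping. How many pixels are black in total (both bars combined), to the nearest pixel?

16:10 is wider than 3×2, so it spans the full width.
That makes the image 5542.5000 px tall (8868 × 10/16).
5912 − 5542.5000 = 369.5000 px of bars.
That's 369.5000 × 8868 ≈ 3276726 black pixels.

3276726 pixels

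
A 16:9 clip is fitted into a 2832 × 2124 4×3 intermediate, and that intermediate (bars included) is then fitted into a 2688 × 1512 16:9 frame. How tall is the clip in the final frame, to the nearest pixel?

1134 px

First fit — 16:9 into 2832×2124 spans the width: 2832.00 × 1593.00.
4×3 in 2688×1512: fills the height, so the intermediate becomes 2016.00 × 1512.00 — a scale of ×0.7119.
The clip scales with it: height 1593.00 × 0.7119 ≈ 1134.00.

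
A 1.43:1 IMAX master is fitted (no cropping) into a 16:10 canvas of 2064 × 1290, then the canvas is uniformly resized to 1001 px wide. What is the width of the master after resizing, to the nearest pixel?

At 2064×1290 the master is height-limited, so width = 1290 × 1.430 ≈ 1844.70 px.
The frame scales by 1001/2064 = 0.4850; 1844.70 × 0.4850 ≈ 894.64 px.

895 px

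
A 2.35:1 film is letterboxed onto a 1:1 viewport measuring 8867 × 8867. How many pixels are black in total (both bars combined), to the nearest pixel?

45166800 pixels

2.35:1 (2.350) > 1:1 (1.000), so the film fills the width.
That makes the image 3773.1915 px tall (8867 / 2.350).
Leftover height: 8867 − 3773.1915 = 5093.8085 px.
Across the 8867-px span: 5093.8085 × 8867 ≈ 45166800 px.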